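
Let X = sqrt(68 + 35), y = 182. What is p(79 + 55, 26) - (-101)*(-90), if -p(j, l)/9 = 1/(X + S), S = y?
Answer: -33351392/3669 + sqrt(103)/3669 ≈ -9090.0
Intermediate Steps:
S = 182
X = sqrt(103) ≈ 10.149
p(j, l) = -9/(182 + sqrt(103)) (p(j, l) = -9/(sqrt(103) + 182) = -9/(182 + sqrt(103)))
p(79 + 55, 26) - (-101)*(-90) = (-182/3669 + sqrt(103)/3669) - (-101)*(-90) = (-182/3669 + sqrt(103)/3669) - 1*9090 = (-182/3669 + sqrt(103)/3669) - 9090 = -33351392/3669 + sqrt(103)/3669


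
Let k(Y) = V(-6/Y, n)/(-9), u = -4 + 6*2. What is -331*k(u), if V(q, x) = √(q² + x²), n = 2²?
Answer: 331*√265/36 ≈ 149.67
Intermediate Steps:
n = 4
u = 8 (u = -4 + 12 = 8)
k(Y) = -√(16 + 36/Y²)/9 (k(Y) = √((-6/Y)² + 4²)/(-9) = √(36/Y² + 16)*(-⅑) = √(16 + 36/Y²)*(-⅑) = -√(16 + 36/Y²)/9)
-331*k(u) = -(-662)*√(4 + 9/8²)/9 = -(-662)*√(4 + 9*(1/64))/9 = -(-662)*√(4 + 9/64)/9 = -(-662)*√(265/64)/9 = -(-662)*√265/8/9 = -(-331)*√265/36 = 331*√265/36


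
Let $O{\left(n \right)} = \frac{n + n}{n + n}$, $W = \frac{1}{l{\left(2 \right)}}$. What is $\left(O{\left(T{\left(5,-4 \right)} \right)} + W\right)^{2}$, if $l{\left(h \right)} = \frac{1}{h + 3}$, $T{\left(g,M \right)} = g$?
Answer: $36$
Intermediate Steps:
$l{\left(h \right)} = \frac{1}{3 + h}$
$W = 5$ ($W = \frac{1}{\frac{1}{3 + 2}} = \frac{1}{\frac{1}{5}} = 5$)
$O{\left(n \right)} = 1$ ($O{\left(n \right)} = \frac{2 n}{2 n} = 2 n \frac{1}{2 n} = 1$)
$\left(O{\left(T{\left(5,-4 \right)} \right)} + W\right)^{2} = \left(1 + 5\right)^{2} = 6^{2} = 36$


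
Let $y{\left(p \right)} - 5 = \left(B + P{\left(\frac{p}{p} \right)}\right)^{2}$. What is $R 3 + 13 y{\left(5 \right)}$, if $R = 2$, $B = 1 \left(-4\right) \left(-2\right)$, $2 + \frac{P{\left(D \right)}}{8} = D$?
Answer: $71$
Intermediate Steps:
$P{\left(D \right)} = -16 + 8 D$
$B = 8$ ($B = \left(-4\right) \left(-2\right) = 8$)
$y{\left(p \right)} = 5$ ($y{\left(p \right)} = 5 + \left(8 - \left(16 - 8 \frac{p}{p}\right)\right)^{2} = 5 + \left(8 + \left(-16 + 8 \cdot 1\right)\right)^{2} = 5 + \left(8 + \left(-16 + 8\right)\right)^{2} = 5 + \left(8 - 8\right)^{2} = 5 + 0^{2} = 5 + 0 = 5$)
$R 3 + 13 y{\left(5 \right)} = 2 \cdot 3 + 13 \cdot 5 = 6 + 65 = 71$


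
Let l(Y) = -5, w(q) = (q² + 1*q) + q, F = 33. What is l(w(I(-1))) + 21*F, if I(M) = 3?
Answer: 688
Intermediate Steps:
w(q) = q² + 2*q (w(q) = (q² + q) + q = (q + q²) + q = q² + 2*q)
l(w(I(-1))) + 21*F = -5 + 21*33 = -5 + 693 = 688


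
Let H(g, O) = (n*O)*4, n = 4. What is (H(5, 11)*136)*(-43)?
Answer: -1029248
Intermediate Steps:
H(g, O) = 16*O (H(g, O) = (4*O)*4 = 16*O)
(H(5, 11)*136)*(-43) = ((16*11)*136)*(-43) = (176*136)*(-43) = 23936*(-43) = -1029248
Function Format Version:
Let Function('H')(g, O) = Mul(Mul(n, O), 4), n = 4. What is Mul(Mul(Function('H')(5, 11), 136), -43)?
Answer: -1029248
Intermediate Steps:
Function('H')(g, O) = Mul(16, O) (Function('H')(g, O) = Mul(Mul(4, O), 4) = Mul(16, O))
Mul(Mul(Function('H')(5, 11), 136), -43) = Mul(Mul(Mul(16, 11), 136), -43) = Mul(Mul(176, 136), -43) = Mul(23936, -43) = -1029248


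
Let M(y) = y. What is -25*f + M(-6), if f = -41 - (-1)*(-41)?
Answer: 2044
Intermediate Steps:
f = -82 (f = -41 - 1*41 = -41 - 41 = -82)
-25*f + M(-6) = -25*(-82) - 6 = 2050 - 6 = 2044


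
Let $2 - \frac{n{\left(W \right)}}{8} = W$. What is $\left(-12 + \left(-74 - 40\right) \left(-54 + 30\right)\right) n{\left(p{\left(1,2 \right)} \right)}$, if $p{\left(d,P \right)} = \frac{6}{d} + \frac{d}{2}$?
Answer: $-98064$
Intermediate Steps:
$p{\left(d,P \right)} = \frac{d}{2} + \frac{6}{d}$ ($p{\left(d,P \right)} = \frac{6}{d} + d \frac{1}{2} = \frac{6}{d} + \frac{d}{2} = \frac{d}{2} + \frac{6}{d}$)
$n{\left(W \right)} = 16 - 8 W$
$\left(-12 + \left(-74 - 40\right) \left(-54 + 30\right)\right) n{\left(p{\left(1,2 \right)} \right)} = \left(-12 + \left(-74 - 40\right) \left(-54 + 30\right)\right) \left(16 - 8 \left(\frac{1}{2} \cdot 1 + \frac{6}{1}\right)\right) = \left(-12 - -2736\right) \left(16 - 8 \left(\frac{1}{2} + 6 \cdot 1\right)\right) = \left(-12 + 2736\right) \left(16 - 8 \left(\frac{1}{2} + 6\right)\right) = 2724 \left(16 - 52\right) = 2724 \left(-36\right) = -98064$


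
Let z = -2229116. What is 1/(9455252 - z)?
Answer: 1/11684368 ≈ 8.5584e-8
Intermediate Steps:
1/(9455252 - z) = 1/(9455252 - 1*(-2229116)) = 1/(9455252 + 2229116) = 1/11684368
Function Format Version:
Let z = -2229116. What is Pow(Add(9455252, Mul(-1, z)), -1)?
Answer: Rational(1, 11684368) ≈ 8.5584e-8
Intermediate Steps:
Pow(Add(9455252, Mul(-1, z)), -1) = Pow(Add(9455252, Mul(-1, -2229116)), -1) = Pow(Add(9455252, 2229116), -1) = Pow(11684368, -1) = Rational(1, 11684368)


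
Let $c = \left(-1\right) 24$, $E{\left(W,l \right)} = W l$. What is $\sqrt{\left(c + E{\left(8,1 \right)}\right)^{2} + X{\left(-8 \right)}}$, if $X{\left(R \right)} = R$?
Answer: $2 \sqrt{62} \approx 15.748$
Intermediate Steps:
$c = -24$
$\sqrt{\left(c + E{\left(8,1 \right)}\right)^{2} + X{\left(-8 \right)}} = \sqrt{\left(-24 + 8 \cdot 1\right)^{2} - 8} = \sqrt{\left(-24 + 8\right)^{2} - 8} = \sqrt{\left(-16\right)^{2} - 8} = \sqrt{256 - 8} = \sqrt{248} = 2 \sqrt{62}$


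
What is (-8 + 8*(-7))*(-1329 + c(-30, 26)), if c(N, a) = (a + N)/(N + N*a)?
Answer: 34447552/405 ≈ 85056.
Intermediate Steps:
c(N, a) = (N + a)/(N + N*a)
(-8 + 8*(-7))*(-1329 + c(-30, 26)) = (-8 + 8*(-7))*(-1329 + (-30 + 26)/((-30)*(1 + 26))) = (-8 - 56)*(-1329 - 1/30*(-4)/27) = -64*(-1329 - 1/30*1/27*(-4)) = -64*(-1329 + 2/405) = -64*(-538243/405) = 34447552/405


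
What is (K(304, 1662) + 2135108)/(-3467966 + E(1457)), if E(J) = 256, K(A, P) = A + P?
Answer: -1068537/1733855 ≈ -0.61628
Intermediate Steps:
(K(304, 1662) + 2135108)/(-3467966 + E(1457)) = ((304 + 1662) + 2135108)/(-3467966 + 256) = (1966 + 2135108)/(-3467710) = 2137074*(-1/3467710) = -1068537/1733855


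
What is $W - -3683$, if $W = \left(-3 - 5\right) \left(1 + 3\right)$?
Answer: $3651$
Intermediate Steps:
$W = -32$ ($W = \left(-8\right) 4 = -32$)
$W - -3683 = -32 - -3683 = -32 + 3683 = 3651$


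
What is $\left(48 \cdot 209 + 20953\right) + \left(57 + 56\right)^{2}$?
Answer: $43754$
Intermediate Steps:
$\left(48 \cdot 209 + 20953\right) + \left(57 + 56\right)^{2} = \left(10032 + 20953\right) + 113^{2} = 30985 + 12769 = 43754$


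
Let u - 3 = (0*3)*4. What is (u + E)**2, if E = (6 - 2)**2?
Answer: 361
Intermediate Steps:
u = 3 (u = 3 + (0*3)*4 = 3 + 0*4 = 3 + 0 = 3)
E = 16 (E = 4**2 = 16)
(u + E)**2 = (3 + 16)**2 = 19**2 = 361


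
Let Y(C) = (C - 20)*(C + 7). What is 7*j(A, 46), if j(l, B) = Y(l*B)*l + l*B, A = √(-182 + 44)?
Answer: 577668 - 2044714*I*√138 ≈ 5.7767e+5 - 2.402e+7*I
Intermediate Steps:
A = I*√138 (A = √(-138) = I*√138 ≈ 11.747*I)
Y(C) = (-20 + C)*(7 + C)
j(l, B) = B*l + l*(-140 + B²*l² - 13*B*l) (j(l, B) = (-140 + (l*B)² - 13*l*B)*l + l*B = (-140 + (B*l)² - 13*B*l)*l + B*l = (-140 + B²*l² - 13*B*l)*l + B*l = l*(-140 + B²*l² - 13*B*l) + B*l = B*l + l*(-140 + B²*l² - 13*B*l))
7*j(A, 46) = 7*((I*√138)*(-140 + 46 + 46²*(I*√138)² - 13*46*I*√138)) = 7*((I*√138)*(-140 + 46 + 2116*(-138) - 598*I*√138)) = 7*((I*√138)*(-140 + 46 - 292008 - 598*I*√138)) = 7*((I*√138)*(-292102 - 598*I*√138)) = 7*(I*√138*(-292102 - 598*I*√138)) = 7*I*√138*(-292102 - 598*I*√138)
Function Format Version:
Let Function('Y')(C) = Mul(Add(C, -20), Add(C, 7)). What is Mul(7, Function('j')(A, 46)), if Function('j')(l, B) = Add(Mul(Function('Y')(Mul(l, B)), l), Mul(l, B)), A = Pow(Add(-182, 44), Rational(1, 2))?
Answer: Add(577668, Mul(-2044714, I, Pow(138, Rational(1, 2)))) ≈ Add(5.7767e+5, Mul(-2.4020e+7, I))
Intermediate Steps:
A = Mul(I, Pow(138, Rational(1, 2))) (A = Pow(-138, Rational(1, 2)) = Mul(I, Pow(138, Rational(1, 2))) ≈ Mul(11.747, I))
Function('Y')(C) = Mul(Add(-20, C), Add(7, C))
Function('j')(l, B) = Add(Mul(B, l), Mul(l, Add(-140, Mul(Pow(B, 2), Pow(l, 2)), Mul(-13, B, l)))) (Function('j')(l, B) = Add(Mul(Add(-140, Pow(Mul(l, B), 2), Mul(-13, Mul(l, B))), l), Mul(l, B)) = Add(Mul(Add(-140, Pow(Mul(B, l), 2), Mul(-13, Mul(B, l))), l), Mul(B, l)) = Add(Mul(Add(-140, Mul(Pow(B, 2), Pow(l, 2)), Mul(-13, B, l)), l), Mul(B, l)) = Add(Mul(l, Add(-140, Mul(Pow(B, 2), Pow(l, 2)), Mul(-13, B, l))), Mul(B, l)) = Add(Mul(B, l), Mul(l, Add(-140, Mul(Pow(B, 2), Pow(l, 2)), Mul(-13, B, l)))))
Mul(7, Function('j')(A, 46)) = Mul(7, Mul(Mul(I, Pow(138, Rational(1, 2))), Add(-140, 46, Mul(Pow(46, 2), Pow(Mul(I, Pow(138, Rational(1, 2))), 2)), Mul(-13, 46, Mul(I, Pow(138, Rational(1, 2))))))) = Mul(7, Mul(Mul(I, Pow(138, Rational(1, 2))), Add(-140, 46, Mul(2116, -138), Mul(-598, I, Pow(138, Rational(1, 2)))))) = Mul(7, Mul(Mul(I, Pow(138, Rational(1, 2))), Add(-140, 46, -292008, Mul(-598, I, Pow(138, Rational(1, 2)))))) = Mul(7, Mul(Mul(I, Pow(138, Rational(1, 2))), Add(-292102, Mul(-598, I, Pow(138, Rational(1, 2)))))) = Mul(7, Mul(I, Pow(138, Rational(1, 2)), Add(-292102, Mul(-598, I, Pow(138, Rational(1, 2)))))) = Mul(7, I, Pow(138, Rational(1, 2)), Add(-292102, Mul(-598, I, Pow(138, Rational(1, 2)))))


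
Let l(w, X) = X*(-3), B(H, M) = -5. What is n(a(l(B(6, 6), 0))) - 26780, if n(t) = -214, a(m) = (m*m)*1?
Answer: -26994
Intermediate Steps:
l(w, X) = -3*X
a(m) = m² (a(m) = m²*1 = m²)
n(a(l(B(6, 6), 0))) - 26780 = -214 - 26780 = -26994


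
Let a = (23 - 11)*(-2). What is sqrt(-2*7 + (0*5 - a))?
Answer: sqrt(10) ≈ 3.1623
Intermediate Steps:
a = -24 (a = 12*(-2) = -24)
sqrt(-2*7 + (0*5 - a)) = sqrt(-2*7 + (0*5 - 1*(-24))) = sqrt(-14 + (0 + 24)) = sqrt(-14 + 24) = sqrt(10)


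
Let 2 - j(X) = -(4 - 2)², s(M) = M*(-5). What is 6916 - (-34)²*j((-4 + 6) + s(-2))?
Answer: -20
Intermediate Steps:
s(M) = -5*M
j(X) = 6 (j(X) = 2 - (-1)*(4 - 2)² = 2 - (-1)*2² = 2 - (-1)*4 = 2 - 1*(-4) = 2 + 4 = 6)
6916 - (-34)²*j((-4 + 6) + s(-2)) = 6916 - (-34)²*6 = 6916 - 1156*6 = 6916 - 1*6936 = 6916 - 6936 = -20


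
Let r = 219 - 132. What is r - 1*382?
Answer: -295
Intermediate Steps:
r = 87
r - 1*382 = 87 - 1*382 = 87 - 382 = -295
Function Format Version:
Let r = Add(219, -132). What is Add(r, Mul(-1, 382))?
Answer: -295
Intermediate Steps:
r = 87
Add(r, Mul(-1, 382)) = Add(87, Mul(-1, 382)) = Add(87, -382) = -295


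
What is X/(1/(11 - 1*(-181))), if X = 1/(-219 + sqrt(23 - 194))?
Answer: -1168/1337 - 16*I*sqrt(19)/1337 ≈ -0.8736 - 0.052163*I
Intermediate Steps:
X = 1/(-219 + 3*I*sqrt(19)) (X = 1/(-219 + sqrt(-171)) = 1/(-219 + 3*I*sqrt(19)) ≈ -0.00455 - 0.00027168*I)
X/(1/(11 - 1*(-181))) = (-73/16044 - I*sqrt(19)/16044)/(1/(11 - 1*(-181))) = (-73/16044 - I*sqrt(19)/16044)/(1/(11 + 181)) = (-73/16044 - I*sqrt(19)/16044)/(1/192) = (-73/16044 - I*sqrt(19)/16044)*192 = -1168/1337 - 16*I*sqrt(19)/1337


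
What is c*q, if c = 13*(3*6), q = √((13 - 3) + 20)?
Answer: 234*√30 ≈ 1281.7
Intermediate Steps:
q = √30 (q = √(10 + 20) = √30 ≈ 5.4772)
c = 234 (c = 13*18 = 234)
c*q = 234*√30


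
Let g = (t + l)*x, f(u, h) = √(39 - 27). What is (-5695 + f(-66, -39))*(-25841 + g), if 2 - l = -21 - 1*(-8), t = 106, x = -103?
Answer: 218141280 - 76608*√3 ≈ 2.1801e+8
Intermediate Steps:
l = 15 (l = 2 - (-21 - 1*(-8)) = 2 - (-21 + 8) = 2 - 1*(-13) = 2 + 13 = 15)
f(u, h) = 2*√3 (f(u, h) = √12 = 2*√3)
g = -12463 (g = (106 + 15)*(-103) = 121*(-103) = -12463)
(-5695 + f(-66, -39))*(-25841 + g) = (-5695 + 2*√3)*(-25841 - 12463) = (-5695 + 2*√3)*(-38304) = 218141280 - 76608*√3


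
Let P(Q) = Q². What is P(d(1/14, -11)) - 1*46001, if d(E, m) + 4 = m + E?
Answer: -8972515/196 ≈ -45778.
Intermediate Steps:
d(E, m) = -4 + E + m (d(E, m) = -4 + (m + E) = -4 + (E + m) = -4 + E + m)
P(d(1/14, -11)) - 1*46001 = (-4 + 1/14 - 11)² - 1*46001 = (-4 + 1*(1/14) - 11)² - 46001 = (-4 + 1/14 - 11)² - 46001 = (-209/14)² - 46001 = 43681/196 - 46001 = -8972515/196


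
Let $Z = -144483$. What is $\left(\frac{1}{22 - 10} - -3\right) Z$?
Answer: $- \frac{1781957}{4} \approx -4.4549 \cdot 10^{5}$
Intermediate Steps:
$\left(\frac{1}{22 - 10} - -3\right) Z = \left(\frac{1}{22 - 10} - -3\right) \left(-144483\right) = \left(\frac{1}{12} + 3\right) \left(-144483\right) = \frac{37}{12} \left(-144483\right) = - \frac{1781957}{4}$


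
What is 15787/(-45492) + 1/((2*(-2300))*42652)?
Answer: -774349203973/2231373501600 ≈ -0.34703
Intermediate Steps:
15787/(-45492) + 1/((2*(-2300))*42652) = 15787*(-1/45492) + (1/42652)/(-4600) = -15787/45492 - 1/4600*1/42652 = -15787/45492 - 1/196199200 = -774349203973/2231373501600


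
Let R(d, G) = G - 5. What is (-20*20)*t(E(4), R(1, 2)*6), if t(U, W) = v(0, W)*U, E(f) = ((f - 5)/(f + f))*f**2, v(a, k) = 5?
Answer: 4000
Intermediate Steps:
R(d, G) = -5 + G
E(f) = f*(-5 + f)/2 (E(f) = ((-5 + f)/((2*f)))*f**2 = ((-5 + f)*(1/(2*f)))*f**2 = ((-5 + f)/(2*f))*f**2 = f*(-5 + f)/2)
t(U, W) = 5*U
(-20*20)*t(E(4), R(1, 2)*6) = (-20*20)*(5*((1/2)*4*(-5 + 4))) = -2000*(1/2)*4*(-1) = -2000*(-2) = -400*(-10) = 4000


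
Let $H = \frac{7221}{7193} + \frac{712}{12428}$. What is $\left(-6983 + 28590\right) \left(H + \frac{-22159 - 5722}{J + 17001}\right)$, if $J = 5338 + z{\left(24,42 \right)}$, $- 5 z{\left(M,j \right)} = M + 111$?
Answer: $- \frac{2030006262399933}{498643101112} \approx -4071.1$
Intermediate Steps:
$z{\left(M,j \right)} = - \frac{111}{5} - \frac{M}{5}$ ($z{\left(M,j \right)} = - \frac{M + 111}{5} = - \frac{111 + M}{5} = - \frac{111}{5} - \frac{M}{5}$)
$H = \frac{23716001}{22348651}$ ($H = 7221 \cdot \frac{1}{7193} + 712 \cdot \frac{1}{12428} = \frac{7221}{7193} + \frac{178}{3107} = \frac{23716001}{22348651} \approx 1.0612$)
$J = 5311$ ($J = 5338 - 27 = 5311$)
$\left(-6983 + 28590\right) \left(H + \frac{-22159 - 5722}{J + 17001}\right) = \left(-6983 + 28590\right) \left(\frac{23716001}{22348651} + \frac{-22159 - 5722}{5311 + 17001}\right) = 21607 \left(\frac{23716001}{22348651} - \frac{27881}{22312}\right) = 21607 \left(- \frac{93951324219}{498643101112}\right) = - \frac{2030006262399933}{498643101112}$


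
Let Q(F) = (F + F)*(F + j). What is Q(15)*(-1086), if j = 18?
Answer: -1075140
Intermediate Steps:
Q(F) = 2*F*(18 + F) (Q(F) = (F + F)*(F + 18) = (2*F)*(18 + F) = 2*F*(18 + F))
Q(15)*(-1086) = (2*15*(18 + 15))*(-1086) = (2*15*33)*(-1086) = 990*(-1086) = -1075140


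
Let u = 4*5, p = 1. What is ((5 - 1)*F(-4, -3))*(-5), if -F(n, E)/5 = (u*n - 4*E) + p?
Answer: -6700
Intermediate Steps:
u = 20
F(n, E) = -5 - 100*n + 20*E (F(n, E) = -5*((20*n - 4*E) + 1) = -5*((-4*E + 20*n) + 1) = -5*(1 - 4*E + 20*n) = -5 - 100*n + 20*E)
((5 - 1)*F(-4, -3))*(-5) = ((5 - 1)*(-5 - 100*(-4) + 20*(-3)))*(-5) = (4*(-5 + 400 - 60))*(-5) = (4*335)*(-5) = 1340*(-5) = -6700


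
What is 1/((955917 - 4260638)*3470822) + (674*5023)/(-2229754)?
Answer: -1142118850187209767/752220519934764622 ≈ -1.5183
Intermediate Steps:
1/((955917 - 4260638)*3470822) + (674*5023)/(-2229754) = (1/3470822)/(-3304721) + 3385502*(-1/2229754) = -1/3304721*1/3470822 - 1692751/1114877 = -1/11470098350662 - 1692751/1114877 = -1142118850187209767/752220519934764622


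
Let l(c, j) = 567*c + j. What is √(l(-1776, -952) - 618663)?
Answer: I*√1626607 ≈ 1275.4*I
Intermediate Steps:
l(c, j) = j + 567*c
√(l(-1776, -952) - 618663) = √((-952 + 567*(-1776)) - 618663) = √((-952 - 1006992) - 618663) = √(-1007944 - 618663) = √(-1626607) = I*√1626607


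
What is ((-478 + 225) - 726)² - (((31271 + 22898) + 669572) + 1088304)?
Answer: -853604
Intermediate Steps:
((-478 + 225) - 726)² - (((31271 + 22898) + 669572) + 1088304) = (-253 - 726)² - ((54169 + 669572) + 1088304) = (-979)² - (723741 + 1088304) = 958441 - 1*1812045 = 958441 - 1812045 = -853604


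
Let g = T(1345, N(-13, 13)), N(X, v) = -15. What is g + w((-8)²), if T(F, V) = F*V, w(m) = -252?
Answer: -20427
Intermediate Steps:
g = -20175 (g = 1345*(-15) = -20175)
g + w((-8)²) = -20175 - 252 = -20427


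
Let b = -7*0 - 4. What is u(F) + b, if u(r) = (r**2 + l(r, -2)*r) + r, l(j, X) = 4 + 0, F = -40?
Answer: 1396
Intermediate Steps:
l(j, X) = 4
u(r) = r**2 + 5*r (u(r) = (r**2 + 4*r) + r = r**2 + 5*r)
b = -4 (b = 0 - 4 = -4)
u(F) + b = -40*(5 - 40) - 4 = -40*(-35) - 4 = 1400 - 4 = 1396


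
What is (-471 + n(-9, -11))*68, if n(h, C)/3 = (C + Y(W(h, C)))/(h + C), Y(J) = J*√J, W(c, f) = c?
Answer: -159579/5 + 1377*I/5 ≈ -31916.0 + 275.4*I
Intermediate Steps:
Y(J) = J^(3/2)
n(h, C) = 3*(C + h^(3/2))/(C + h) (n(h, C) = 3*((C + h^(3/2))/(h + C)) = 3*((C + h^(3/2))/(C + h)) = 3*(C + h^(3/2))/(C + h))
(-471 + n(-9, -11))*68 = (-471 + 3*(-11 + (-9)^(3/2))/(-11 - 9))*68 = (-471 + 3*(-11 - 27*I)/(-20))*68 = (-471 + 3*(-1/20)*(-11 - 27*I))*68 = (-471 + (33/20 + 81*I/20))*68 = (-9387/20 + 81*I/20)*68 = -159579/5 + 1377*I/5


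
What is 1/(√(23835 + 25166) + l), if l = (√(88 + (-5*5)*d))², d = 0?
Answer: -88/41257 + √49001/41257 ≈ 0.0032325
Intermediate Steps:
l = 88 (l = (√(88 - 5*5*0))² = (√(88 - 25*0))² = (√(88 + 0))² = (√88)² = (2*√22)² = 88)
1/(√(23835 + 25166) + l) = 1/(√(23835 + 25166) + 88) = 1/(√49001 + 88) = 1/(88 + √49001)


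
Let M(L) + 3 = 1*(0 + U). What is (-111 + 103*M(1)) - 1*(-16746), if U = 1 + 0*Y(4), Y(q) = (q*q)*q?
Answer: 16429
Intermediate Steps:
Y(q) = q³ (Y(q) = q²*q = q³)
U = 1 (U = 1 + 0*4³ = 1 + 0*64 = 1 + 0 = 1)
M(L) = -2 (M(L) = -3 + 1*(0 + 1) = -3 + 1*1 = -3 + 1 = -2)
(-111 + 103*M(1)) - 1*(-16746) = (-111 + 103*(-2)) - 1*(-16746) = (-111 - 206) + 16746 = -317 + 16746 = 16429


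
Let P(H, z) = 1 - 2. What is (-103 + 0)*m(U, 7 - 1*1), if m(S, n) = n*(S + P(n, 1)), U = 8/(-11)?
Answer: 11742/11 ≈ 1067.5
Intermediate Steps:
U = -8/11 (U = 8*(-1/11) = -8/11 ≈ -0.72727)
P(H, z) = -1
m(S, n) = n*(-1 + S) (m(S, n) = n*(S - 1) = n*(-1 + S))
(-103 + 0)*m(U, 7 - 1*1) = (-103 + 0)*((7 - 1*1)*(-1 - 8/11)) = -103*(7 - 1)*(-19)/11 = -618*(-19)/11 = -103*(-114/11) = 11742/11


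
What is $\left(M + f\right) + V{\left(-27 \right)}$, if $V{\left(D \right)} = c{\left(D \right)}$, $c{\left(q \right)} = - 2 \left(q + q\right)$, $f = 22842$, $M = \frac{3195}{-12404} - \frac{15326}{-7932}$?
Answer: $\frac{564545369641}{24597132} \approx 22952.0$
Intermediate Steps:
$M = \frac{41190241}{24597132}$ ($M = 3195 \left(- \frac{1}{12404}\right) - - \frac{7663}{3966} = - \frac{3195}{12404} + \frac{7663}{3966} = \frac{41190241}{24597132} \approx 1.6746$)
$c{\left(q \right)} = - 4 q$ ($c{\left(q \right)} = - 2 \cdot 2 q = - 4 q$)
$V{\left(D \right)} = - 4 D$
$\left(M + f\right) + V{\left(-27 \right)} = \left(\frac{41190241}{24597132} + 22842\right) - -108 = \frac{561888879385}{24597132} + 108 = \frac{564545369641}{24597132}$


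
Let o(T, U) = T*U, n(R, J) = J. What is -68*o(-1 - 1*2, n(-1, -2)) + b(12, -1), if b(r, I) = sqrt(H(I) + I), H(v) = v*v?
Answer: -408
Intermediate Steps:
H(v) = v**2
b(r, I) = sqrt(I + I**2) (b(r, I) = sqrt(I**2 + I) = sqrt(I + I**2))
-68*o(-1 - 1*2, n(-1, -2)) + b(12, -1) = -68*(-1 - 1*2)*(-2) + sqrt(-(1 - 1)) = -68*(-1 - 2)*(-2) + sqrt(-1*0) = -(-204)*(-2) + sqrt(0) = -68*6 + 0 = -408 + 0 = -408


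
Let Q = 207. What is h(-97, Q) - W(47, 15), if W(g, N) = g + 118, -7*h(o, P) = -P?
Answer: -948/7 ≈ -135.43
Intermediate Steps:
h(o, P) = P/7 (h(o, P) = -(-1)*P/7 = P/7)
W(g, N) = 118 + g
h(-97, Q) - W(47, 15) = (1/7)*207 - (118 + 47) = 207/7 - 1*165 = 207/7 - 165 = -948/7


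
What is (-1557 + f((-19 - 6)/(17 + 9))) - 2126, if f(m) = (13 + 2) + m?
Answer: -95393/26 ≈ -3669.0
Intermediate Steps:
f(m) = 15 + m
(-1557 + f((-19 - 6)/(17 + 9))) - 2126 = (-1557 + (15 + (-19 - 6)/(17 + 9))) - 2126 = (-1557 + (15 - 25/26)) - 2126 = (-1557 + 365/26) - 2126 = -40117/26 - 2126 = -95393/26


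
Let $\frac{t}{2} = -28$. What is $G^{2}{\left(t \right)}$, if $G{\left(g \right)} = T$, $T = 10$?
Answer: $100$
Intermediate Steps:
$t = -56$ ($t = 2 \left(-28\right) = -56$)
$G{\left(g \right)} = 10$
$G^{2}{\left(t \right)} = 10^{2} = 100$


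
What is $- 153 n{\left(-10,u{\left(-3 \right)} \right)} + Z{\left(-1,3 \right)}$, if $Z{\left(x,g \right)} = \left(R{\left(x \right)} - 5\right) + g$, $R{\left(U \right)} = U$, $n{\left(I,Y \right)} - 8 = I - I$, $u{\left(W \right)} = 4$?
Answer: $-1227$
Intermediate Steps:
$n{\left(I,Y \right)} = 8$ ($n{\left(I,Y \right)} = 8 + \left(I - I\right) = 8 + 0 = 8$)
$Z{\left(x,g \right)} = -5 + g + x$ ($Z{\left(x,g \right)} = \left(x - 5\right) + g = \left(-5 + x\right) + g = -5 + g + x$)
$- 153 n{\left(-10,u{\left(-3 \right)} \right)} + Z{\left(-1,3 \right)} = \left(-153\right) 8 - 3 = -1224 - 3 = -1227$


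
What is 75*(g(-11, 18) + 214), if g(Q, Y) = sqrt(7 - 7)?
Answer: 16050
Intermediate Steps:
g(Q, Y) = 0 (g(Q, Y) = sqrt(0) = 0)
75*(g(-11, 18) + 214) = 75*(0 + 214) = 75*214 = 16050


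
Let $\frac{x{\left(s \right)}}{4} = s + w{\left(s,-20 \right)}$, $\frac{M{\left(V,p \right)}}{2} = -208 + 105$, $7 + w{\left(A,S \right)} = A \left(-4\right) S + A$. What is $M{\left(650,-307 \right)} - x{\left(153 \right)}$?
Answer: $-50362$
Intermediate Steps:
$w{\left(A,S \right)} = -7 + A - 4 A S$ ($w{\left(A,S \right)} = -7 + \left(A \left(-4\right) S + A\right) = -7 + \left(- 4 A S + A\right) = -7 - \left(- A + 4 A S\right) = -7 + A - 4 A S$)
$M{\left(V,p \right)} = -206$ ($M{\left(V,p \right)} = 2 \left(-208 + 105\right) = 2 \left(-103\right) = -206$)
$x{\left(s \right)} = -28 + 328 s$ ($x{\left(s \right)} = 4 \left(s - \left(7 - s + 4 s \left(-20\right)\right)\right) = 4 \left(s + \left(-7 + s + 80 s\right)\right) = 4 \left(s + \left(-7 + 81 s\right)\right) = 4 \left(-7 + 82 s\right) = -28 + 328 s$)
$M{\left(650,-307 \right)} - x{\left(153 \right)} = -206 - \left(-28 + 328 \cdot 153\right) = -206 - \left(-28 + 50184\right) = -206 - 50156 = -50362$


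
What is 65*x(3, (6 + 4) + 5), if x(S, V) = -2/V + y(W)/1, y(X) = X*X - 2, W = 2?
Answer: 364/3 ≈ 121.33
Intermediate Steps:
y(X) = -2 + X**2 (y(X) = X**2 - 2 = -2 + X**2)
x(S, V) = 2 - 2/V (x(S, V) = -2/V + (-2 + 2**2)/1 = -2/V + (-2 + 4)*1 = -2/V + 2*1 = -2/V + 2 = 2 - 2/V)
65*x(3, (6 + 4) + 5) = 65*(2 - 2/((6 + 4) + 5)) = 65*(2 - 2/(10 + 5)) = 65*(2 - 2/15) = 65*(28/15) = 364/3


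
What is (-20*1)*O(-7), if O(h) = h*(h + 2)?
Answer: -700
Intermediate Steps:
O(h) = h*(2 + h)
(-20*1)*O(-7) = (-20*1)*(-7*(2 - 7)) = -(-140)*(-5) = -20*35 = -700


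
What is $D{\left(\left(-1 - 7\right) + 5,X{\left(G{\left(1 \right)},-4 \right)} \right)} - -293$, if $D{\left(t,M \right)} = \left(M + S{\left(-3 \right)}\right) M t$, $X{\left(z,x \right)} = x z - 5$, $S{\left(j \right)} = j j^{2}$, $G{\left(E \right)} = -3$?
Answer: $713$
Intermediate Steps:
$S{\left(j \right)} = j^{3}$
$X{\left(z,x \right)} = -5 + x z$
$D{\left(t,M \right)} = M t \left(-27 + M\right)$ ($D{\left(t,M \right)} = \left(M + \left(-3\right)^{3}\right) M t = \left(M - 27\right) M t = \left(-27 + M\right) M t = M \left(-27 + M\right) t = M t \left(-27 + M\right)$)
$D{\left(\left(-1 - 7\right) + 5,X{\left(G{\left(1 \right)},-4 \right)} \right)} - -293 = \left(-5 - -12\right) \left(\left(-1 - 7\right) + 5\right) \left(-27 - -7\right) - -293 = \left(-5 + 12\right) \left(-8 + 5\right) \left(-27 + \left(-5 + 12\right)\right) + 293 = 7 \left(-3\right) \left(-27 + 7\right) + 293 = 7 \left(-3\right) \left(-20\right) + 293 = 420 + 293 = 713$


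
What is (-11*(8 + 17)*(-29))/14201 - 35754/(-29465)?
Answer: 67520539/38039315 ≈ 1.7750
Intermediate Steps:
(-11*(8 + 17)*(-29))/14201 - 35754/(-29465) = (-11*25*(-29))*(1/14201) - 35754*(-1/29465) = -275*(-29)*(1/14201) + 35754/29465 = 7975*(1/14201) + 35754/29465 = 725/1291 + 35754/29465 = 67520539/38039315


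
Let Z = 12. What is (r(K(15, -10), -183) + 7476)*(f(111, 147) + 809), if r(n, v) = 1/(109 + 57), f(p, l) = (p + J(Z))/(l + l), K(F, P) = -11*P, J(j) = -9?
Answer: 24608126093/4067 ≈ 6.0507e+6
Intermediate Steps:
f(p, l) = (-9 + p)/(2*l) (f(p, l) = (p - 9)/(l + l) = (-9 + p)/((2*l)) = (-9 + p)*(1/(2*l)) = (-9 + p)/(2*l))
r(n, v) = 1/166
(r(K(15, -10), -183) + 7476)*(f(111, 147) + 809) = (1/166 + 7476)*((½)*(-9 + 111)/147 + 809) = 1241017*((½)*(1/147)*102 + 809)/166 = 1241017*(17/49 + 809)/166 = (1241017/166)*(39658/49) = 24608126093/4067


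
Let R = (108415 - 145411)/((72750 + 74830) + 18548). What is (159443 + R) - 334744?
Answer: -2426870127/13844 ≈ -1.7530e+5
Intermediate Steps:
R = -3083/13844 (R = -36996/(147580 + 18548) = -36996/166128 = -36996*1/166128 = -3083/13844 ≈ -0.22270)
(159443 + R) - 334744 = (159443 - 3083/13844) - 334744 = 2207325809/13844 - 334744 = -2426870127/13844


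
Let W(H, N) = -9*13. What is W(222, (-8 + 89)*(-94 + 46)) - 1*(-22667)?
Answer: 22550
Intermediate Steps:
W(H, N) = -117
W(222, (-8 + 89)*(-94 + 46)) - 1*(-22667) = -117 - 1*(-22667) = -117 + 22667 = 22550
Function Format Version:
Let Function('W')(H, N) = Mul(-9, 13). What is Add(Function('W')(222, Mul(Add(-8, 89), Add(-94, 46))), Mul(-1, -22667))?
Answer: 22550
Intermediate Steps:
Function('W')(H, N) = -117
Add(Function('W')(222, Mul(Add(-8, 89), Add(-94, 46))), Mul(-1, -22667)) = Add(-117, Mul(-1, -22667)) = Add(-117, 22667) = 22550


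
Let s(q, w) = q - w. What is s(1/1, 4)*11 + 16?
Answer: -17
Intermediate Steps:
s(1/1, 4)*11 + 16 = (1/1 - 1*4)*11 + 16 = (1*1 - 4)*11 + 16 = (1 - 4)*11 + 16 = -3*11 + 16 = -33 + 16 = -17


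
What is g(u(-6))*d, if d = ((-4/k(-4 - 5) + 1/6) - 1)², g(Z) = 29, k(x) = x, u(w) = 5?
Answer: 1421/324 ≈ 4.3858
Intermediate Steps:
d = 49/324 (d = ((-4/(-4 - 5) + 1/6) - 1)² = ((-4/(-9) + 1*(⅙)) - 1)² = ((-4*(-⅑) + ⅙) - 1)² = ((4/9 + ⅙) - 1)² = (11/18 - 1)² = (-7/18)² = 49/324 ≈ 0.15123)
g(u(-6))*d = 29*(49/324) = 1421/324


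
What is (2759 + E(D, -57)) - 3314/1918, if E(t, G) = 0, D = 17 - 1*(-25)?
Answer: 2644224/959 ≈ 2757.3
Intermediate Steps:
D = 42 (D = 17 + 25 = 42)
(2759 + E(D, -57)) - 3314/1918 = (2759 + 0) - 3314/1918 = 2759 - 3314*1/1918 = 2759 - 1657/959 = 2644224/959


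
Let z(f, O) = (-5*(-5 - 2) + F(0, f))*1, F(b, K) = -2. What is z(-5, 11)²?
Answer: 1089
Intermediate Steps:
z(f, O) = 33 (z(f, O) = (-5*(-5 - 2) - 2)*1 = (-5*(-7) - 2)*1 = (35 - 2)*1 = 33*1 = 33)
z(-5, 11)² = 33² = 1089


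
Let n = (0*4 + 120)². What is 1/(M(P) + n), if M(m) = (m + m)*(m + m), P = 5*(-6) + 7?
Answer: 1/16516 ≈ 6.0547e-5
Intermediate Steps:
n = 14400 (n = (0 + 120)² = 120² = 14400)
P = -23 (P = -30 + 7 = -23)
M(m) = 4*m² (M(m) = (2*m)*(2*m) = 4*m²)
1/(M(P) + n) = 1/(4*(-23)² + 14400) = 1/(4*529 + 14400) = 1/(2116 + 14400) = 1/16516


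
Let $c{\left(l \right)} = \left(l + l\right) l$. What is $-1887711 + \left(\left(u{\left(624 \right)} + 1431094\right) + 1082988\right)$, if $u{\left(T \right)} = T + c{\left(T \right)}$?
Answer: $1405747$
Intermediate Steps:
$c{\left(l \right)} = 2 l^{2}$ ($c{\left(l \right)} = 2 l l = 2 l^{2}$)
$u{\left(T \right)} = T + 2 T^{2}$
$-1887711 + \left(\left(u{\left(624 \right)} + 1431094\right) + 1082988\right) = -1887711 + \left(\left(624 \left(1 + 2 \cdot 624\right) + 1431094\right) + 1082988\right) = -1887711 + \left(\left(624 \left(1 + 1248\right) + 1431094\right) + 1082988\right) = -1887711 + \left(\left(624 \cdot 1249 + 1431094\right) + 1082988\right) = -1887711 + \left(\left(779376 + 1431094\right) + 1082988\right) = -1887711 + \left(2210470 + 1082988\right) = -1887711 + 3293458 = 1405747$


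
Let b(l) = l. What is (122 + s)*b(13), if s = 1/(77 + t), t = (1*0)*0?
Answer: 122135/77 ≈ 1586.2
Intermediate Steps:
t = 0 (t = 0*0 = 0)
s = 1/77 (s = 1/(77 + 0) = 1/77 ≈ 0.012987)
(122 + s)*b(13) = (122 + 1/77)*13 = (9395/77)*13 = 122135/77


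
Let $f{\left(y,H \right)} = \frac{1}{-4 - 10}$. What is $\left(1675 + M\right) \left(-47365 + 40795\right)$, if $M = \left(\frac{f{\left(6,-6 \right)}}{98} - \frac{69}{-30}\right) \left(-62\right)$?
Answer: $- \frac{3453380559}{343} \approx -1.0068 \cdot 10^{7}$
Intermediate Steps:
$f{\left(y,H \right)} = - \frac{1}{14}$ ($f{\left(y,H \right)} = \frac{1}{-14} = - \frac{1}{14}$)
$M = - \frac{488963}{3430}$ ($M = \left(- \frac{1}{14 \cdot 98} - \frac{69}{-30}\right) \left(-62\right) = \left(\left(- \frac{1}{14}\right) \frac{1}{98} - - \frac{23}{10}\right) \left(-62\right) = \left(- \frac{1}{1372} + \frac{23}{10}\right) \left(-62\right) = \frac{15773}{6860} \left(-62\right) = - \frac{488963}{3430} \approx -142.55$)
$\left(1675 + M\right) \left(-47365 + 40795\right) = \left(1675 - \frac{488963}{3430}\right) \left(-47365 + 40795\right) = \frac{5256287}{3430} \left(-6570\right) = - \frac{3453380559}{343}$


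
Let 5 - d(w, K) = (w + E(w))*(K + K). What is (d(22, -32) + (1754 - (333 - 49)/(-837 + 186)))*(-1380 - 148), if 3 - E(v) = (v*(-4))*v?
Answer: -126592503416/651 ≈ -1.9446e+8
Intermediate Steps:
E(v) = 3 + 4*v² (E(v) = 3 - v*(-4)*v = 3 - (-4*v)*v = 3 - (-4)*v² = 3 + 4*v²)
d(w, K) = 5 - 2*K*(3 + w + 4*w²) (d(w, K) = 5 - (w + (3 + 4*w²))*(K + K) = 5 - (3 + w + 4*w²)*2*K = 5 - 2*K*(3 + w + 4*w²))
(d(22, -32) + (1754 - (333 - 49)/(-837 + 186)))*(-1380 - 148) = ((5 - 2*(-32)*22 - 2*(-32)*(3 + 4*22²)) + (1754 - (333 - 49)/(-837 + 186)))*(-1380 - 148) = ((5 + 1408 - 2*(-32)*(3 + 4*484)) + (1754 - 284/(-651)))*(-1528) = ((5 + 1408 - 2*(-32)*(3 + 1936)) + (1754 - 284*(-1)/651))*(-1528) = ((5 + 1408 - 2*(-32)*1939) + (1754 - 1*(-284/651)))*(-1528) = ((5 + 1408 + 124096) + (1754 + 284/651))*(-1528) = (125509 + 1142138/651)*(-1528) = (82848497/651)*(-1528) = -126592503416/651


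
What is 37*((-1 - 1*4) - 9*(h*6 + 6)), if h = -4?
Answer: 5809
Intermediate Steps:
37*((-1 - 1*4) - 9*(h*6 + 6)) = 37*((-1 - 1*4) - 9*(-4*6 + 6)) = 37*((-1 - 4) - 9*(-24 + 6)) = 37*(-5 - 9*(-18)) = 37*(-5 + 162) = 37*157 = 5809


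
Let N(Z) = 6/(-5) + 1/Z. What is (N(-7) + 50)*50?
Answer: 17030/7 ≈ 2432.9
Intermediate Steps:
N(Z) = -6/5 + 1/Z (N(Z) = 6*(-⅕) + 1/Z = -6/5 + 1/Z)
(N(-7) + 50)*50 = ((-6/5 + 1/(-7)) + 50)*50 = ((-6/5 - ⅐) + 50)*50 = (-47/35 + 50)*50 = (1703/35)*50 = 17030/7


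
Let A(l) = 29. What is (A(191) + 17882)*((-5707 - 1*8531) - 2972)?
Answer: -308248310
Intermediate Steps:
(A(191) + 17882)*((-5707 - 1*8531) - 2972) = (29 + 17882)*((-5707 - 1*8531) - 2972) = 17911*((-5707 - 8531) - 2972) = 17911*(-14238 - 2972) = 17911*(-17210) = -308248310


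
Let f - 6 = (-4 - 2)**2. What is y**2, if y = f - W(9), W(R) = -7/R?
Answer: 148225/81 ≈ 1829.9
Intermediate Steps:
f = 42 (f = 6 + (-4 - 2)**2 = 6 + (-6)**2 = 6 + 36 = 42)
y = 385/9 (y = 42 - (-7)/9 = 42 - 1*(-7/9) = 42 + 7/9 = 385/9 ≈ 42.778)
y**2 = (385/9)**2 = 148225/81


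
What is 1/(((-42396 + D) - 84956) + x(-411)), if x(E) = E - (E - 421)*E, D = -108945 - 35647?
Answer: -1/614307 ≈ -1.6278e-6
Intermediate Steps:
D = -144592
x(E) = E - E*(-421 + E) (x(E) = E - (-421 + E)*E = E - E*(-421 + E))
1/(((-42396 + D) - 84956) + x(-411)) = 1/(((-42396 - 144592) - 84956) - 411*(422 - 1*(-411))) = 1/((-186988 - 84956) - 411*(422 + 411)) = 1/(-271944 - 411*833) = 1/(-271944 - 342363) = 1/(-614307) = -1/614307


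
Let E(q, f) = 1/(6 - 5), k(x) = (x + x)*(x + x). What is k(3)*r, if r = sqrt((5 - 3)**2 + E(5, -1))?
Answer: 36*sqrt(5) ≈ 80.498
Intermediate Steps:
k(x) = 4*x**2 (k(x) = (2*x)*(2*x) = 4*x**2)
E(q, f) = 1 (E(q, f) = 1/1 = 1)
r = sqrt(5) (r = sqrt((5 - 3)**2 + 1) = sqrt(2**2 + 1) = sqrt(4 + 1) = sqrt(5) ≈ 2.2361)
k(3)*r = (4*3**2)*sqrt(5) = (4*9)*sqrt(5) = 36*sqrt(5)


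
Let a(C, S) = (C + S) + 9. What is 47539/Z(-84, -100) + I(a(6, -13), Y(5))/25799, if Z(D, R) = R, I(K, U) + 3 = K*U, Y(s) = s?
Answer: -1226457961/2579900 ≈ -475.39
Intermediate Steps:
a(C, S) = 9 + C + S
I(K, U) = -3 + K*U
47539/Z(-84, -100) + I(a(6, -13), Y(5))/25799 = 47539/(-100) + (-3 + (9 + 6 - 13)*5)/25799 = 47539*(-1/100) + (-3 + 2*5)*(1/25799) = -47539/100 + (-3 + 10)*(1/25799) = -47539/100 + 7*(1/25799) = -47539/100 + 7/25799 = -1226457961/2579900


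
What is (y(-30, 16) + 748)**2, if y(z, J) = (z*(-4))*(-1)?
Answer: 394384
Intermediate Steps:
y(z, J) = 4*z (y(z, J) = -4*z*(-1) = 4*z)
(y(-30, 16) + 748)**2 = (4*(-30) + 748)**2 = (-120 + 748)**2 = 628**2 = 394384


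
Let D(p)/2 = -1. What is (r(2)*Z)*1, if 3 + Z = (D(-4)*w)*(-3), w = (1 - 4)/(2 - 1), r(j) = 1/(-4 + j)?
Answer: 21/2 ≈ 10.500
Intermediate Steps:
D(p) = -2 (D(p) = 2*(-1) = -2)
w = -3 (w = -3/1 = -3*1 = -3)
Z = -21 (Z = -3 - 2*(-3)*(-3) = -3 + 6*(-3) = -3 - 18 = -21)
(r(2)*Z)*1 = (-21/(-4 + 2))*1 = (-21/(-2))*1 = -½*(-21)*1 = (21/2)*1 = 21/2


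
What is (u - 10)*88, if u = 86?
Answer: 6688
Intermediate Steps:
(u - 10)*88 = (86 - 10)*88 = 76*88 = 6688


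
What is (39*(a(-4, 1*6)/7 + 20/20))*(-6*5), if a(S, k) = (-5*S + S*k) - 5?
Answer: 2340/7 ≈ 334.29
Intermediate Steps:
a(S, k) = -5 - 5*S + S*k
(39*(a(-4, 1*6)/7 + 20/20))*(-6*5) = (39*((-5 - 5*(-4) - 4*6)/7 + 20/20))*(-6*5) = (39*((-5 + 20 - 4*6)*(1/7) + 20*(1/20)))*(-30) = (39*((-5 + 20 - 24)*(1/7) + 1))*(-30) = (39*(-9*1/7 + 1))*(-30) = (39*(-9/7 + 1))*(-30) = (39*(-2/7))*(-30) = -78/7*(-30) = 2340/7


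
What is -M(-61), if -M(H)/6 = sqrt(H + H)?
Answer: 6*I*sqrt(122) ≈ 66.272*I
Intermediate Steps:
M(H) = -6*sqrt(2)*sqrt(H) (M(H) = -6*sqrt(H + H) = -6*sqrt(2)*sqrt(H))
-M(-61) = -(-6)*sqrt(2)*sqrt(-61) = -(-6)*sqrt(2)*I*sqrt(61) = -(-6)*I*sqrt(122) = 6*I*sqrt(122)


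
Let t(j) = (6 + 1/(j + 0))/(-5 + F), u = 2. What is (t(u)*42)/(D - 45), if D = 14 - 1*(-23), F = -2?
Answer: 39/8 ≈ 4.8750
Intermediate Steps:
D = 37 (D = 14 + 23 = 37)
t(j) = -6/7 - 1/(7*j) (t(j) = (6 + 1/(j + 0))/(-5 - 2) = (6 + 1/j)/(-7) = (6 + 1/j)*(-⅐) = -6/7 - 1/(7*j))
(t(u)*42)/(D - 45) = (((⅐)*(-1 - 6*2)/2)*42)/(37 - 45) = (((⅐)*(½)*(-1 - 12))*42)/(-8) = (((⅐)*(½)*(-13))*42)*(-⅛) = -13/14*42*(-⅛) = -39*(-⅛) = 39/8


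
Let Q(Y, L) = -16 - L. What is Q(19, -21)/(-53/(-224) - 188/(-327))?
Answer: 366240/59443 ≈ 6.1612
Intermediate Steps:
Q(19, -21)/(-53/(-224) - 188/(-327)) = (-16 - 1*(-21))/(-53/(-224) - 188/(-327)) = (-16 + 21)/(-53*(-1/224) - 188*(-1/327)) = 5/(53/224 + 188/327) = 5/(59443/73248) = 5*(73248/59443) = 366240/59443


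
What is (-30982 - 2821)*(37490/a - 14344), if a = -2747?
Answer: 1333205801774/2747 ≈ 4.8533e+8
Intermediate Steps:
(-30982 - 2821)*(37490/a - 14344) = (-30982 - 2821)*(37490/(-2747) - 14344) = -33803*(37490*(-1/2747) - 14344) = -33803*(-37490/2747 - 14344) = -33803*(-39440458/2747) = 1333205801774/2747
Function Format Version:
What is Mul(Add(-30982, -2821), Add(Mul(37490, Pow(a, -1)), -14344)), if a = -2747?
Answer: Rational(1333205801774, 2747) ≈ 4.8533e+8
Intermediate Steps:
Mul(Add(-30982, -2821), Add(Mul(37490, Pow(a, -1)), -14344)) = Mul(Add(-30982, -2821), Add(Mul(37490, Pow(-2747, -1)), -14344)) = Mul(-33803, Add(Mul(37490, Rational(-1, 2747)), -14344)) = Mul(-33803, Add(Rational(-37490, 2747), -14344)) = Mul(-33803, Rational(-39440458, 2747)) = Rational(1333205801774, 2747)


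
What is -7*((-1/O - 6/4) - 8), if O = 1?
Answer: 147/2 ≈ 73.500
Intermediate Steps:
-7*((-1/O - 6/4) - 8) = -7*((-1/1 - 6/4) - 8) = -7*((-1*1 - 6*1/4) - 8) = -7*((-1 - 3/2) - 8) = -7*(-5/2 - 8) = -7*(-21/2) = 147/2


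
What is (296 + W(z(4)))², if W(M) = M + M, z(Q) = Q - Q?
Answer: 87616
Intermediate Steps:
z(Q) = 0
W(M) = 2*M
(296 + W(z(4)))² = (296 + 2*0)² = (296 + 0)² = 296² = 87616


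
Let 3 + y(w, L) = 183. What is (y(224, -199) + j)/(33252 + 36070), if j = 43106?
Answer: 941/1507 ≈ 0.62442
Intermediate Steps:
y(w, L) = 180 (y(w, L) = -3 + 183 = 180)
(y(224, -199) + j)/(33252 + 36070) = (180 + 43106)/(33252 + 36070) = 43286/69322 = 43286*(1/69322) = 941/1507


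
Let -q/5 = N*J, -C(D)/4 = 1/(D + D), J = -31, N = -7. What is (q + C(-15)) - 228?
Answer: -19693/15 ≈ -1312.9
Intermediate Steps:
C(D) = -2/D (C(D) = -4/(D + D) = -4*1/(2*D) = -2/D)
q = -1085 (q = -(-35)*(-31) = -5*217 = -1085)
(q + C(-15)) - 228 = (-1085 - 2/(-15)) - 228 = (-1085 - 2*(-1/15)) - 228 = (-1085 + 2/15) - 228 = -16273/15 - 228 = -19693/15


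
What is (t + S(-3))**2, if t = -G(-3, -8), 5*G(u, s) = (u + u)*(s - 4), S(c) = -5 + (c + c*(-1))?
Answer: 9409/25 ≈ 376.36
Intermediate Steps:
S(c) = -5 (S(c) = -5 + (c - c) = -5 + 0 = -5)
G(u, s) = 2*u*(-4 + s)/5 (G(u, s) = ((u + u)*(s - 4))/5 = ((2*u)*(-4 + s))/5 = (2*u*(-4 + s))/5 = 2*u*(-4 + s)/5)
t = -72/5 (t = -2*(-3)*(-4 - 8)/5 = -2*(-3)*(-12)/5 = -1*72/5 = -72/5 ≈ -14.400)
(t + S(-3))**2 = (-72/5 - 5)**2 = (-97/5)**2 = 9409/25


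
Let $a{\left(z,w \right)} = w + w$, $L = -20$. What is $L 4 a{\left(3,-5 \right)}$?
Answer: $800$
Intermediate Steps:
$a{\left(z,w \right)} = 2 w$
$L 4 a{\left(3,-5 \right)} = \left(-20\right) 4 \cdot 2 \left(-5\right) = \left(-80\right) \left(-10\right) = 800$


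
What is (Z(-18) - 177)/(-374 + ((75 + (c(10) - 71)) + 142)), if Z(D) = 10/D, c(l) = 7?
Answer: 94/117 ≈ 0.80342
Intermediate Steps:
(Z(-18) - 177)/(-374 + ((75 + (c(10) - 71)) + 142)) = (10/(-18) - 177)/(-374 + ((75 + (7 - 71)) + 142)) = (10*(-1/18) - 177)/(-374 + ((75 - 64) + 142)) = (-5/9 - 177)/(-374 + (11 + 142)) = -1598/(9*(-374 + 153)) = -1598/9/(-221) = -1598/9*(-1/221) = 94/117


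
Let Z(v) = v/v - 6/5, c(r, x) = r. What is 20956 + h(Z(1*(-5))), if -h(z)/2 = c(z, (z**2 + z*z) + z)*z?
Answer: 523898/25 ≈ 20956.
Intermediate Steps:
Z(v) = -1/5 (Z(v) = 1 - 6*1/5 = 1 - 6/5 = -1/5)
h(z) = -2*z**2 (h(z) = -2*z*z = -2*z**2)
20956 + h(Z(1*(-5))) = 20956 - 2*(-1/5)**2 = 20956 - 2*1/25 = 20956 - 2/25 = 523898/25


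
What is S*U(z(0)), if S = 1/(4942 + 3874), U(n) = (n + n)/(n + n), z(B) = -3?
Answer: 1/8816 ≈ 0.00011343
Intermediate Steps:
U(n) = 1 (U(n) = (2*n)/((2*n)) = (2*n)*(1/(2*n)) = 1)
S = 1/8816 ≈ 0.00011343
S*U(z(0)) = (1/8816)*1 = 1/8816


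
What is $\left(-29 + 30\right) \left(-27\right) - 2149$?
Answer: $-2176$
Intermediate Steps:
$\left(-29 + 30\right) \left(-27\right) - 2149 = 1 \left(-27\right) - 2149 = -27 - 2149 = -2176$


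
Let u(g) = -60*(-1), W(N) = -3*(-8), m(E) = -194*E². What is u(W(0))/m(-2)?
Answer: -15/194 ≈ -0.077320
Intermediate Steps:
W(N) = 24
u(g) = 60
u(W(0))/m(-2) = 60/((-194*(-2)²)) = 60/((-194*4)) = 60/(-776) = 60*(-1/776) = -15/194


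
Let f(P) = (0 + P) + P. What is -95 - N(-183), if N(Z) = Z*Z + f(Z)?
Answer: -33218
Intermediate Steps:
f(P) = 2*P (f(P) = P + P = 2*P)
N(Z) = Z² + 2*Z (N(Z) = Z*Z + 2*Z = Z² + 2*Z)
-95 - N(-183) = -95 - (-183)*(2 - 183) = -95 - (-183)*(-181) = -95 - 1*33123 = -95 - 33123 = -33218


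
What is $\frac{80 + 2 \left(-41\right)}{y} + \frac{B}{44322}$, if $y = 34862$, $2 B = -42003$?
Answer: $- \frac{244080979}{515051188} \approx -0.4739$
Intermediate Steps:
$B = - \frac{42003}{2}$ ($B = \frac{1}{2} \left(-42003\right) = - \frac{42003}{2} \approx -21002.0$)
$\frac{80 + 2 \left(-41\right)}{y} + \frac{B}{44322} = \frac{80 + 2 \left(-41\right)}{34862} - \frac{42003}{2 \cdot 44322} = \left(80 - 82\right) \frac{1}{34862} - \frac{14001}{29548} = \left(-2\right) \frac{1}{34862} - \frac{14001}{29548} = - \frac{1}{17431} - \frac{14001}{29548} = - \frac{244080979}{515051188}$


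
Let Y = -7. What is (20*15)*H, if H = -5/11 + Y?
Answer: -24600/11 ≈ -2236.4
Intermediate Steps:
H = -82/11 (H = -5/11 - 7 = -82/11 ≈ -7.4545)
(20*15)*H = (20*15)*(-82/11) = 300*(-82/11) = -24600/11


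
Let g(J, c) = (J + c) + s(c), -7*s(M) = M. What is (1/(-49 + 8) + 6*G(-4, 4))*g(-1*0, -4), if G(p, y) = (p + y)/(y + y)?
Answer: 24/287 ≈ 0.083624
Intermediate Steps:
G(p, y) = (p + y)/(2*y) (G(p, y) = (p + y)/((2*y)) = (p + y)*(1/(2*y)) = (p + y)/(2*y))
s(M) = -M/7
g(J, c) = J + 6*c/7 (g(J, c) = (J + c) - c/7 = J + 6*c/7)
(1/(-49 + 8) + 6*G(-4, 4))*g(-1*0, -4) = (1/(-49 + 8) + 6*((½)*(-4 + 4)/4))*(-1*0 + (6/7)*(-4)) = (1/(-41) + 6*((½)*(¼)*0))*(0 - 24/7) = (-1/41 + 6*0)*(-24/7) = (-1/41 + 0)*(-24/7) = -1/41*(-24/7) = 24/287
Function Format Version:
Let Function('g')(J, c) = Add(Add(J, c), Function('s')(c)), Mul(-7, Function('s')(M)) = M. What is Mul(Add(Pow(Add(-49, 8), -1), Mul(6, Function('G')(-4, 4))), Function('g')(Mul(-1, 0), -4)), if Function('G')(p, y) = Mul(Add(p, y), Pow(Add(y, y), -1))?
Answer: Rational(24, 287) ≈ 0.083624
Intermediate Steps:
Function('G')(p, y) = Mul(Rational(1, 2), Pow(y, -1), Add(p, y)) (Function('G')(p, y) = Mul(Add(p, y), Pow(Mul(2, y), -1)) = Mul(Add(p, y), Mul(Rational(1, 2), Pow(y, -1))) = Mul(Rational(1, 2), Pow(y, -1), Add(p, y)))
Function('s')(M) = Mul(Rational(-1, 7), M)
Function('g')(J, c) = Add(J, Mul(Rational(6, 7), c)) (Function('g')(J, c) = Add(Add(J, c), Mul(Rational(-1, 7), c)) = Add(J, Mul(Rational(6, 7), c)))
Mul(Add(Pow(Add(-49, 8), -1), Mul(6, Function('G')(-4, 4))), Function('g')(Mul(-1, 0), -4)) = Mul(Add(Pow(Add(-49, 8), -1), Mul(6, Mul(Rational(1, 2), Pow(4, -1), Add(-4, 4)))), Add(Mul(-1, 0), Mul(Rational(6, 7), -4))) = Mul(Add(Pow(-41, -1), Mul(6, Mul(Rational(1, 2), Rational(1, 4), 0))), Add(0, Rational(-24, 7))) = Mul(Add(Rational(-1, 41), Mul(6, 0)), Rational(-24, 7)) = Mul(Add(Rational(-1, 41), 0), Rational(-24, 7)) = Mul(Rational(-1, 41), Rational(-24, 7)) = Rational(24, 287)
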